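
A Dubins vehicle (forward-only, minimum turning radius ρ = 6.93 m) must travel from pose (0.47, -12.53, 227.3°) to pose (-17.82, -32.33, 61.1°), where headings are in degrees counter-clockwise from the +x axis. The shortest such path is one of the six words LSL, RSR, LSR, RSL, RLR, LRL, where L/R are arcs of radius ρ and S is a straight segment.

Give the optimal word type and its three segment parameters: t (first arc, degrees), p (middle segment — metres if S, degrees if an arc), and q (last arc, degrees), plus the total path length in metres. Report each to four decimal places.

Let ψ = atan2(Δy, Δx) = atan2(-19.80, -18.29) = -132.7298° be the start→goal bearing.
Normalize: d = |goal − start| / ρ = 26.954853/6.93 = 3.889589, α = (θ_start − ψ) mod 360° = 0.0298° = 0.000520 rad, β = (θ_goal − ψ) mod 360° = 193.8298° = 3.382968 rad.
Common terms: sin α = 0.000520, cos α = 1.000000, sin β = -0.239039, cos β = -0.971010, cos(α−β) = -0.971134, d² = 15.128904. Work in radians in the unit-radius frame; every candidate has L = ρ·(t + p + q).
LSL: p² = 2 + d² − 2cos(α−β) + 2d(sin α − sin β) = 20.934746; p = √p² = 4.575450; φ = atan2(cos β − cos α, d + sin α − sin β) = -0.445356 rad; t = (φ − α) mod 2π = 5.837309 rad, q = (β − φ) mod 2π = 3.828325 rad → L = 6.93·(5.837309 + 4.575450 + 3.828325) = 6.93·14.241084 = 98.690710 m
RSR: p² = 2 + d² − 2cos(α−β) + 2d(sin β − sin α) = 17.207599; p = √p² = 4.148204; φ = atan2(cos α − cos β, d − sin α + sin β) = 0.495132 rad; t = (α − φ) mod 2π = 5.788574 rad, q = (φ − β) mod 2π = 3.395349 rad → L = 6.93·(5.788574 + 4.148204 + 3.395349) = 6.93·13.332127 = 92.391639 m
LSR: p² = d² − 2 + 2cos(α−β) + 2d(sin α + sin β) = 9.331158; p = √p² = 3.054694; φ = atan2(−cos α − cos β, d + sin α + sin β) − atan2(−2, p) = 0.571753 rad; t = (φ − α) mod 2π = 0.571233 rad, q = (φ − β) mod 2π = 3.471970 rad → L = 6.93·(0.571233 + 3.054694 + 3.471970) = 6.93·7.097897 = 49.188429 m
RSL: p² = d² − 2 + 2cos(α−β) − 2d(sin α + sin β) = 13.042113; p = √p² = 3.611387; φ = atan2(cos α + cos β, d − sin α − sin β) − atan2(2, p) = -0.498737 rad; t = (α − φ) mod 2π = 0.499257 rad, q = (β − φ) mod 2π = 3.881705 rad → L = 6.93·(0.499257 + 3.611387 + 3.881705) = 6.93·7.992348 = 55.386975 m
RLR: c = (6 − d² + 2cos(α−β) + 2d(sin α − sin β))/8 = -1.150950, |c| > 1 → infeasible
LRL: c = (6 − d² + 2cos(α−β) − 2d(sin α − sin β))/8 = -1.616843, |c| > 1 → infeasible
Shortest: LSR with L = 49.188429 m ≈ 49.1884 m
Convert LSR to answer units (arcs ×180/π): t = 0.571233·180/π = 32.7292°, p = ρ·p = 6.93·3.054694 = 21.1690 m, q = 3.471970·180/π = 198.9292°, L = 49.1884 m.

LSR: t = 32.7292°, p = 21.1690 m, q = 198.9292°, L = 49.1884 m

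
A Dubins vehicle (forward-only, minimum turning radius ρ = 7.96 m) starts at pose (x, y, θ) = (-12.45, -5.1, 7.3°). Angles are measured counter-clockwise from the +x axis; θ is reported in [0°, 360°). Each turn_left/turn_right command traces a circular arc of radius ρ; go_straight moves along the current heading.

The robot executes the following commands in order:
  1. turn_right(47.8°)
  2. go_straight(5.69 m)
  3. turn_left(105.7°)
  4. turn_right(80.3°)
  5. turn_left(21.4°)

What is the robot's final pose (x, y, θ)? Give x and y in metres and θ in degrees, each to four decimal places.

set_pose: (x, y, θ) = (-12.4500, -5.1000, 7.3000°), ρ = 7.96
turn_right(47.8°): centre at ρ to the right, rotate −47.8° → (-6.2690, -6.9426, -40.5000° ≡ 319.5000°)
go_straight(5.69): x += 5.69·cos θ, y += 5.69·sin θ → (-1.9422, -10.6380, 319.5000°)
turn_left(105.7°): centre at ρ to the left, rotate +105.7° → (10.4533, -7.9240, 425.2000° ≡ 65.2000°)
turn_right(80.3°): centre at ρ to the right, rotate −80.3° → (19.7528, -3.5777, -15.1000° ≡ 344.9000°)
turn_left(21.4°): centre at ρ to the left, rotate +21.4° → (22.6999, -3.8045, 366.3000° ≡ 6.3000°)

(22.6999, -3.8045, 6.3000°)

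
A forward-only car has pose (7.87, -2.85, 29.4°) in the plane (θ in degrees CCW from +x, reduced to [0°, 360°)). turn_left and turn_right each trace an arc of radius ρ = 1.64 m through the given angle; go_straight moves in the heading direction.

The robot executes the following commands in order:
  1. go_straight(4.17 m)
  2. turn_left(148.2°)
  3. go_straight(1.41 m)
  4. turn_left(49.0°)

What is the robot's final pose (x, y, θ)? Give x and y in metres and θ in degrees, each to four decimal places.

(8.0975, 1.8117, 226.6000°)

set_pose: (x, y, θ) = (7.8700, -2.8500, 29.4000°), ρ = 1.64
go_straight(4.17): x += 4.17·cos θ, y += 4.17·sin θ → (11.5030, -0.8029, 29.4000°)
turn_left(148.2°): centre at ρ to the left, rotate +148.2° → (10.7666, 2.2644, 177.6000°)
go_straight(1.41): x += 1.41·cos θ, y += 1.41·sin θ → (9.3578, 2.3235, 177.6000°)
turn_left(49.0°): centre at ρ to the left, rotate +49.0° → (8.0975, 1.8117, 226.6000°)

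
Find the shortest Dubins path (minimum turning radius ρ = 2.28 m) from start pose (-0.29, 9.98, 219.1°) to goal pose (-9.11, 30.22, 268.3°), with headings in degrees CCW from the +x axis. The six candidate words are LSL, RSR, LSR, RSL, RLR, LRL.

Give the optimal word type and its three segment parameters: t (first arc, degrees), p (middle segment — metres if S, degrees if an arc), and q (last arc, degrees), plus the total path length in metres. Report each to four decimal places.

Let ψ = atan2(Δy, Δx) = atan2(20.24, -8.82) = 113.5462° be the start→goal bearing.
Normalize: d = |goal − start| / ρ = 22.078270/2.28 = 9.683452, α = (θ_start − ψ) mod 360° = 105.5538° = 1.842262 rad, β = (θ_goal − ψ) mod 360° = 154.7538° = 2.700964 rad.
Common terms: sin α = 0.963379, cos α = -0.268144, sin β = 0.426508, cos β = -0.904484, cos(α−β) = 0.653421, d² = 93.769237. Work in radians in the unit-radius frame; every candidate has L = ρ·(t + p + q).
LSL: p² = 2 + d² − 2cos(α−β) + 2d(sin α − sin β) = 104.859919; p = √p² = 10.240113; φ = atan2(cos β − cos α, d + sin α − sin β) = -0.062182 rad; t = (φ − α) mod 2π = 4.378741 rad, q = (β − φ) mod 2π = 2.763146 rad → L = 2.28·(4.378741 + 10.240113 + 2.763146) = 2.28·17.382001 = 39.630961 m
RSR: p² = 2 + d² − 2cos(α−β) + 2d(sin β − sin α) = 84.064872; p = √p² = 9.168690; φ = atan2(cos α − cos β, d − sin α + sin β) = 0.069459 rad; t = (α − φ) mod 2π = 1.772803 rad, q = (φ − β) mod 2π = 3.651681 rad → L = 2.28·(1.772803 + 9.168690 + 3.651681) = 2.28·14.593173 = 33.272435 m
LSR: p² = d² − 2 + 2cos(α−β) + 2d(sin α + sin β) = 119.993887; p = √p² = 10.954172; φ = atan2(−cos α − cos β, d + sin α + sin β) − atan2(−2, p) = 0.286093 rad; t = (φ − α) mod 2π = 4.727016 rad, q = (φ − β) mod 2π = 3.868314 rad → L = 2.28·(4.727016 + 10.954172 + 3.868314) = 2.28·19.549503 = 44.572866 m
RSL: p² = d² − 2 + 2cos(α−β) − 2d(sin α + sin β) = 66.158269; p = √p² = 8.133773; φ = atan2(cos α + cos β, d − sin α − sin β) − atan2(2, p) = -0.381564 rad; t = (α − φ) mod 2π = 2.223826 rad, q = (β − φ) mod 2π = 3.082528 rad → L = 2.28·(2.223826 + 8.133773 + 3.082528) = 2.28·13.440128 = 30.643491 m
RLR: c = (6 − d² + 2cos(α−β) + 2d(sin α − sin β))/8 = -9.508109, |c| > 1 → infeasible
LRL: c = (6 − d² + 2cos(α−β) − 2d(sin α − sin β))/8 = -12.107490, |c| > 1 → infeasible
Shortest: RSL with L = 30.643491 m ≈ 30.6435 m
Convert RSL to answer units (arcs ×180/π): t = 2.223826·180/π = 127.4159°, p = ρ·p = 2.28·8.133773 = 18.5450 m, q = 3.082528·180/π = 176.6159°, L = 30.6435 m.

RSL: t = 127.4159°, p = 18.5450 m, q = 176.6159°, L = 30.6435 m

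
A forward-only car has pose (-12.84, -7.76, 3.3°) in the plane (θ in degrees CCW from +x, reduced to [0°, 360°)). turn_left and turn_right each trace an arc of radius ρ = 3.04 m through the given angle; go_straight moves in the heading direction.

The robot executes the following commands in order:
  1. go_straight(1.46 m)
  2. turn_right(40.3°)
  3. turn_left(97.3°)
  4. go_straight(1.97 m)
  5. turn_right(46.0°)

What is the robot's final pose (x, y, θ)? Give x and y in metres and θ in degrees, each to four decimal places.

set_pose: (x, y, θ) = (-12.8400, -7.7600, 3.3000°), ρ = 3.04
go_straight(1.46): x += 1.46·cos θ, y += 1.46·sin θ → (-11.3824, -7.6760, 3.3000°)
turn_right(40.3°): centre at ρ to the right, rotate −40.3° → (-9.3779, -8.2831, -37.0000° ≡ 323.0000°)
turn_left(97.3°): centre at ρ to the left, rotate +97.3° → (-4.9078, -7.3614, 420.3000° ≡ 60.3000°)
go_straight(1.97): x += 1.97·cos θ, y += 1.97·sin θ → (-3.9317, -5.6502, 60.3000°)
turn_right(46.0°): centre at ρ to the right, rotate −46.0° → (-2.0419, -4.2106, 14.3000°)

(-2.0419, -4.2106, 14.3000°)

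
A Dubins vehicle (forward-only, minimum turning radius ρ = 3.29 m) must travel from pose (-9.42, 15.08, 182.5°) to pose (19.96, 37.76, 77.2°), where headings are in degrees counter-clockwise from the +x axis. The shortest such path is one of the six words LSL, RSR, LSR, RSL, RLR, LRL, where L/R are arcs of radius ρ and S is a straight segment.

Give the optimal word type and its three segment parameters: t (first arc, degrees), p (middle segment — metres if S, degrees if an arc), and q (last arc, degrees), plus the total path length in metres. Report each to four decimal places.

Let ψ = atan2(Δy, Δx) = atan2(22.68, 29.38) = 37.6665° be the start→goal bearing.
Normalize: d = |goal − start| / ρ = 37.115587/3.29 = 11.281333, α = (θ_start − ψ) mod 360° = 144.8335° = 2.527822 rad, β = (θ_goal − ψ) mod 360° = 39.5335° = 0.689990 rad.
Common terms: sin α = 0.575954, cos α = -0.817482, sin β = 0.636530, cos β = 0.771252, cos(α−β) = -0.263873, d² = 127.268484. Work in radians in the unit-radius frame; every candidate has L = ρ·(t + p + q).
LSL: p² = 2 + d² − 2cos(α−β) + 2d(sin α − sin β) = 128.429487; p = √p² = 11.332673; φ = atan2(cos β − cos α, d + sin α − sin β) = 0.140654 rad; t = (φ − α) mod 2π = 3.896017 rad, q = (β − φ) mod 2π = 0.549336 rad → L = 3.29·(3.896017 + 11.332673 + 0.549336) = 3.29·15.778027 = 51.909709 m
RSR: p² = 2 + d² − 2cos(α−β) + 2d(sin β − sin α) = 131.162973; p = √p² = 11.452640; φ = atan2(cos α − cos β, d − sin α + sin β) = -0.139171 rad; t = (α − φ) mod 2π = 2.666993 rad, q = (φ − β) mod 2π = 5.454024 rad → L = 3.29·(2.666993 + 11.452640 + 5.454024) = 3.29·19.573657 = 64.397333 m
LSR: p² = d² − 2 + 2cos(α−β) + 2d(sin α + sin β) = 152.097604; p = √p² = 12.332786; φ = atan2(−cos α − cos β, d + sin α + sin β) − atan2(−2, p) = 0.164470 rad; t = (φ − α) mod 2π = 3.919833 rad, q = (φ − β) mod 2π = 5.757665 rad → L = 3.29·(3.919833 + 12.332786 + 5.757665) = 3.29·22.010284 = 72.413835 m
RSL: p² = d² − 2 + 2cos(α−β) − 2d(sin α + sin β) = 97.383872; p = √p² = 9.868327; φ = atan2(cos α + cos β, d − sin α − sin β) − atan2(2, p) = -0.204552 rad; t = (α − φ) mod 2π = 2.732373 rad, q = (β − φ) mod 2π = 0.894542 rad → L = 3.29·(2.732373 + 9.868327 + 0.894542) = 3.29·13.495242 = 44.399345 m
RLR: c = (6 − d² + 2cos(α−β) + 2d(sin α − sin β))/8 = -15.395372, |c| > 1 → infeasible
LRL: c = (6 − d² + 2cos(α−β) − 2d(sin α − sin β))/8 = -15.053686, |c| > 1 → infeasible
Shortest: RSL with L = 44.399345 m ≈ 44.3993 m
Convert RSL to answer units (arcs ×180/π): t = 2.732373·180/π = 156.5535°, p = ρ·p = 3.29·9.868327 = 32.4668 m, q = 0.894542·180/π = 51.2535°, L = 44.3993 m.

RSL: t = 156.5535°, p = 32.4668 m, q = 51.2535°, L = 44.3993 m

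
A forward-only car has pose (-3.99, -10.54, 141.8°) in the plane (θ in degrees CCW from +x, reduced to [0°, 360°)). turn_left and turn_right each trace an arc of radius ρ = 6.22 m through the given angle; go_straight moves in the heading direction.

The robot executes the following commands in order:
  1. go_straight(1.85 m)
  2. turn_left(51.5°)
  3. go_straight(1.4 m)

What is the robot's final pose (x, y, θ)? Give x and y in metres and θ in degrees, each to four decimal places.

(-12.0837, -8.5529, 193.3000°)

set_pose: (x, y, θ) = (-3.9900, -10.5400, 141.8000°), ρ = 6.22
go_straight(1.85): x += 1.85·cos θ, y += 1.85·sin θ → (-5.4438, -9.3959, 141.8000°)
turn_left(51.5°): centre at ρ to the left, rotate +51.5° → (-10.7212, -8.2308, 193.3000°)
go_straight(1.4): x += 1.4·cos θ, y += 1.4·sin θ → (-12.0837, -8.5529, 193.3000°)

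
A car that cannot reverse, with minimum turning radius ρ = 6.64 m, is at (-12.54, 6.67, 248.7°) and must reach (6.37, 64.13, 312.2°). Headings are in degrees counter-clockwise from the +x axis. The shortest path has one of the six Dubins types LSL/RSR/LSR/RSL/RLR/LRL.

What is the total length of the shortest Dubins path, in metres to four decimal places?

88.8247 m

Let ψ = atan2(Δy, Δx) = atan2(57.46, 18.91) = 71.7837° be the start→goal bearing.
Normalize: d = |goal − start| / ρ = 60.491650/6.64 = 9.110188, α = (θ_start − ψ) mod 360° = 176.9163° = 3.087772 rad, β = (θ_goal − ψ) mod 360° = 240.4163° = 4.196056 rad.
Common terms: sin α = 0.053795, cos α = -0.998552, sin β = -0.869635, cos β = -0.493695, cos(α−β) = 0.446198, d² = 82.995530. Work in radians in the unit-radius frame; every candidate has L = ρ·(t + p + q).
LSL: p² = 2 + d² − 2cos(α−β) + 2d(sin α − sin β) = 100.928379; p = √p² = 10.046312; φ = atan2(cos β − cos α, d + sin α − sin β) = 0.050274 rad; t = (φ − α) mod 2π = 3.245688 rad, q = (β − φ) mod 2π = 4.145782 rad → L = 6.64·(3.245688 + 10.046312 + 4.145782) = 6.64·17.437781 = 115.786867 m
RSR: p² = 2 + d² − 2cos(α−β) + 2d(sin β − sin α) = 67.277889; p = √p² = 8.202310; φ = atan2(cos α − cos β, d − sin α + sin β) = -0.061590 rad; t = (α − φ) mod 2π = 3.149361 rad, q = (φ − β) mod 2π = 2.025540 rad → L = 6.64·(3.149361 + 8.202310 + 2.025540) = 6.64·13.377211 = 88.824682 m
LSR: p² = d² − 2 + 2cos(α−β) + 2d(sin α + sin β) = 67.023002; p = √p² = 8.186758; φ = atan2(−cos α − cos β, d + sin α + sin β) − atan2(−2, p) = 0.417611 rad; t = (φ − α) mod 2π = 3.613024 rad, q = (φ − β) mod 2π = 2.504740 rad → L = 6.64·(3.613024 + 8.186758 + 2.504740) = 6.64·14.304522 = 94.982028 m
RSL: p² = d² − 2 + 2cos(α−β) − 2d(sin α + sin β) = 96.752848; p = √p² = 9.836303; φ = atan2(cos α + cos β, d − sin α − sin β) − atan2(2, p) = -0.349813 rad; t = (α − φ) mod 2π = 3.437585 rad, q = (β − φ) mod 2π = 4.545869 rad → L = 6.64·(3.437585 + 9.836303 + 4.545869) = 6.64·17.819757 = 118.323185 m
RLR: c = (6 − d² + 2cos(α−β) + 2d(sin α − sin β))/8 = -7.409736, |c| > 1 → infeasible
LRL: c = (6 − d² + 2cos(α−β) − 2d(sin α − sin β))/8 = -11.616047, |c| > 1 → infeasible
Shortest: RSR with L = 88.824682 m ≈ 88.8247 m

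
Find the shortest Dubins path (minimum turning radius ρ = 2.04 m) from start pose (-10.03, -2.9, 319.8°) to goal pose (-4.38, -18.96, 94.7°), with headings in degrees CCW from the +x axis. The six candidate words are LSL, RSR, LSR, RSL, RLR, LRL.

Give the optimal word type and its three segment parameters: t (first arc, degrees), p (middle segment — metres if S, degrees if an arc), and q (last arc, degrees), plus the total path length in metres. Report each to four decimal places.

RSL: t = 46.4961°, p = 14.9290 m, q = 181.3961°, L = 23.0430 m

Let ψ = atan2(Δy, Δx) = atan2(-16.06, 5.65) = -70.6178° be the start→goal bearing.
Normalize: d = |goal − start| / ρ = 17.024867/2.04 = 8.345523, α = (θ_start − ψ) mod 360° = 30.4178° = 0.530891 rad, β = (θ_goal − ψ) mod 360° = 165.3178° = 2.885341 rad.
Common terms: sin α = 0.506302, cos α = 0.862356, sin β = 0.253457, cos β = -0.967347, cos(α−β) = -0.705872, d² = 69.647756. Work in radians in the unit-radius frame; every candidate has L = ρ·(t + p + q).
LSL: p² = 2 + d² − 2cos(α−β) + 2d(sin α − sin β) = 77.279753; p = √p² = 8.790890; φ = atan2(cos β − cos α, d + sin α − sin β) = -0.209669 rad; t = (φ − α) mod 2π = 5.542625 rad, q = (β − φ) mod 2π = 3.095010 rad → L = 2.04·(5.542625 + 8.790890 + 3.095010) = 2.04·17.428525 = 35.554191 m
RSR: p² = 2 + d² − 2cos(α−β) + 2d(sin β − sin α) = 68.839244; p = √p² = 8.296942; φ = atan2(cos α − cos β, d − sin α + sin β) = 0.222355 rad; t = (α − φ) mod 2π = 0.308536 rad, q = (φ − β) mod 2π = 3.620200 rad → L = 2.04·(0.308536 + 8.296942 + 3.620200) = 2.04·12.225678 = 24.940383 m
LSR: p² = d² − 2 + 2cos(α−β) + 2d(sin α + sin β) = 78.917186; p = √p² = 8.883535; φ = atan2(−cos α − cos β, d + sin α + sin β) − atan2(−2, p) = 0.232974 rad; t = (φ − α) mod 2π = 5.985268 rad, q = (φ − β) mod 2π = 3.630818 rad → L = 2.04·(5.985268 + 8.883535 + 3.630818) = 2.04·18.499621 = 37.739226 m
RSL: p² = d² − 2 + 2cos(α−β) − 2d(sin α + sin β) = 53.554839; p = √p² = 7.318117; φ = atan2(cos α + cos β, d − sin α − sin β) − atan2(2, p) = -0.280619 rad; t = (α − φ) mod 2π = 0.811511 rad, q = (β − φ) mod 2π = 3.165960 rad → L = 2.04·(0.811511 + 7.318117 + 3.165960) = 2.04·11.295588 = 23.042999 m
RLR: c = (6 − d² + 2cos(α−β) + 2d(sin α − sin β))/8 = -7.604906, |c| > 1 → infeasible
LRL: c = (6 − d² + 2cos(α−β) − 2d(sin α − sin β))/8 = -8.659969, |c| > 1 → infeasible
Shortest: RSL with L = 23.042999 m ≈ 23.0430 m
Convert RSL to answer units (arcs ×180/π): t = 0.811511·180/π = 46.4961°, p = ρ·p = 2.04·7.318117 = 14.9290 m, q = 3.165960·180/π = 181.3961°, L = 23.0430 m.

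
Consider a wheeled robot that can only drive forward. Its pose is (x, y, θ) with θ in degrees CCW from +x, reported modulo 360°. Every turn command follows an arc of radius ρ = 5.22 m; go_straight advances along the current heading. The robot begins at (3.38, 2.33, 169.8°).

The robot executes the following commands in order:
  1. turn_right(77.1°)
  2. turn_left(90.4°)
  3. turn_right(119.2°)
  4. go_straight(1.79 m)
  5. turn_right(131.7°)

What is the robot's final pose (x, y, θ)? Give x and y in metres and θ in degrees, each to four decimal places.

(-1.0681, 20.9802, 292.2000°)

set_pose: (x, y, θ) = (3.3800, 2.3300, 169.8000°), ρ = 5.22
turn_right(77.1°): centre at ρ to the right, rotate −77.1° → (-0.9098, 7.2216, 92.7000°)
turn_left(90.4°): centre at ρ to the left, rotate +90.4° → (-6.4063, 12.1881, 183.1000°)
turn_right(119.2°): centre at ρ to the right, rotate −119.2° → (-11.3763, 19.6969, 63.9000°)
go_straight(1.79): x += 1.79·cos θ, y += 1.79·sin θ → (-10.5888, 21.3044, 63.9000°)
turn_right(131.7°): centre at ρ to the right, rotate −131.7° → (-1.0681, 20.9802, -67.8000° ≡ 292.2000°)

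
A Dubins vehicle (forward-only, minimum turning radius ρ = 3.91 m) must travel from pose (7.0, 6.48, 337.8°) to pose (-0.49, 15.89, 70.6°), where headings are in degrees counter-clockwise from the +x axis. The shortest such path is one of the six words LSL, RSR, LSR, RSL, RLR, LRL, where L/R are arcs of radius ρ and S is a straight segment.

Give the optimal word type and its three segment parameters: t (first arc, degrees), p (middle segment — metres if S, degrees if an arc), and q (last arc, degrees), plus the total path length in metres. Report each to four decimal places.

Let ψ = atan2(Δy, Δx) = atan2(9.41, -7.49) = 128.5184° be the start→goal bearing.
Normalize: d = |goal − start| / ρ = 12.026978/3.91 = 3.075953, α = (θ_start − ψ) mod 360° = 209.2816° = 3.652652 rad, β = (θ_goal − ψ) mod 360° = 302.0816° = 5.272318 rad.
Common terms: sin α = -0.489102, cos α = -0.872227, sin β = -0.847293, cos β = 0.531126, cos(α−β) = -0.048850, d² = 9.461490. Work in radians in the unit-radius frame; every candidate has L = ρ·(t + p + q).
LSL: p² = 2 + d² − 2cos(α−β) + 2d(sin α − sin β) = 13.762749; p = √p² = 3.709818; φ = atan2(cos β − cos α, d + sin α − sin β) = 0.387938 rad; t = (φ − α) mod 2π = 3.018471 rad, q = (β − φ) mod 2π = 4.884379 rad → L = 3.91·(3.018471 + 3.709818 + 4.884379) = 3.91·11.612669 = 45.405535 m
RSR: p² = 2 + d² − 2cos(α−β) + 2d(sin β − sin α) = 9.355629; p = √p² = 3.058697; φ = atan2(cos α − cos β, d − sin α + sin β) = -0.476652 rad; t = (α − φ) mod 2π = 4.129305 rad, q = (φ − β) mod 2π = 0.534215 rad → L = 3.91·(4.129305 + 3.058697 + 0.534215) = 3.91·7.722217 = 30.193869 m
LSR: p² = d² − 2 + 2cos(α−β) + 2d(sin α + sin β) = -0.857585 < 0 → infeasible
RSL: p² = d² − 2 + 2cos(α−β) − 2d(sin α + sin β) = 15.585165; p = √p² = 3.947805; φ = atan2(cos α + cos β, d − sin α − sin β) − atan2(2, p) = -0.546075 rad; t = (α − φ) mod 2π = 4.198727 rad, q = (β − φ) mod 2π = 5.818392 rad → L = 3.91·(4.198727 + 3.947805 + 5.818392) = 3.91·13.964924 = 54.602854 m
RLR: c = (6 − d² + 2cos(α−β) + 2d(sin α − sin β))/8 = -0.169454; p = 2π − arccos c = 4.542114 rad; φ = atan2(cos α − cos β, d − sin α + sin β) = -0.476652 rad; t = (α − φ + p/2) mod 2π = 0.117176 rad, q = (α − β − t + p) mod 2π = 2.805272 rad → L = 3.91·(0.117176 + 4.542114 + 2.805272) = 3.91·7.464562 = 29.186437 m
LRL: c = (6 − d² + 2cos(α−β) − 2d(sin α − sin β))/8 = -0.720344; p = 2π − arccos c = 3.908091 rad; φ = atan2(cos β − cos α, d + sin α − sin β) = 0.387938 rad; t = (φ − α + p/2) mod 2π = 4.972517 rad, q = (β − α − t + p) mod 2π = 0.555240 rad → L = 3.91·(4.972517 + 3.908091 + 0.555240) = 3.91·9.435848 = 36.894167 m
Shortest: RLR with L = 29.186437 m ≈ 29.1864 m
Convert RLR to answer units (arcs ×180/π): t = 0.117176·180/π = 6.7137°, p = 4.542114·180/π = 260.2439°, q = 2.805272·180/π = 160.7302°, L = 29.1864 m.

RLR: t = 6.7137°, p = 260.2439°, q = 160.7302°, L = 29.1864 m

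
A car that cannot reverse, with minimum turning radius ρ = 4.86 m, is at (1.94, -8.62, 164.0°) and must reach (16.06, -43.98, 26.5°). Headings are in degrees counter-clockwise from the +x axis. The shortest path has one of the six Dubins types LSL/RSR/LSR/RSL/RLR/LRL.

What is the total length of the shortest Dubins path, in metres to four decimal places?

48.3755 m

Let ψ = atan2(Δy, Δx) = atan2(-35.36, 14.12) = -68.2321° be the start→goal bearing.
Normalize: d = |goal − start| / ρ = 38.074979/4.86 = 7.834358, α = (θ_start − ψ) mod 360° = 232.2321° = 4.053215 rad, β = (θ_goal − ψ) mod 360° = 94.7321° = 1.653387 rad.
Common terms: sin α = -0.790499, cos α = -0.612464, sin β = 0.996591, cos β = -0.082497, cos(α−β) = -0.737277, d² = 61.377161. Work in radians in the unit-radius frame; every candidate has L = ρ·(t + p + q).
LSL: p² = 2 + d² − 2cos(α−β) + 2d(sin α − sin β) = 36.850314; p = √p² = 6.070446; φ = atan2(cos β − cos α, d + sin α − sin β) = 0.087414 rad; t = (φ − α) mod 2π = 2.317384 rad, q = (β − φ) mod 2π = 1.565973 rad → L = 4.86·(2.317384 + 6.070446 + 1.565973) = 4.86·9.953804 = 48.375485 m
RSR: p² = 2 + d² − 2cos(α−β) + 2d(sin β − sin α) = 92.853118; p = √p² = 9.636032; φ = atan2(cos α − cos β, d − sin α + sin β) = -0.055026 rad; t = (α − φ) mod 2π = 4.108241 rad, q = (φ − β) mod 2π = 4.574772 rad → L = 4.86·(4.108241 + 9.636032 + 4.574772) = 4.86·18.319045 = 89.030560 m
LSR: p² = d² − 2 + 2cos(α−β) + 2d(sin α + sin β) = 61.131816; p = √p² = 7.818684; φ = atan2(−cos α − cos β, d + sin α + sin β) − atan2(−2, p) = 0.336647 rad; t = (φ − α) mod 2π = 2.566617 rad, q = (φ − β) mod 2π = 4.966444 rad → L = 4.86·(2.566617 + 7.818684 + 4.966444) = 4.86·15.351745 = 74.609480 m
RSL: p² = d² − 2 + 2cos(α−β) − 2d(sin α + sin β) = 54.673398; p = √p² = 7.394146; φ = atan2(cos α + cos β, d − sin α − sin β) − atan2(2, p) = -0.355016 rad; t = (α − φ) mod 2π = 4.408231 rad, q = (β − φ) mod 2π = 2.008403 rad → L = 4.86·(4.408231 + 7.394146 + 2.008403) = 4.86·13.810780 = 67.120392 m
RLR: c = (6 − d² + 2cos(α−β) + 2d(sin α − sin β))/8 = -10.606640, |c| > 1 → infeasible
LRL: c = (6 − d² + 2cos(α−β) − 2d(sin α − sin β))/8 = -3.606289, |c| > 1 → infeasible
Shortest: LSL with L = 48.375485 m ≈ 48.3755 m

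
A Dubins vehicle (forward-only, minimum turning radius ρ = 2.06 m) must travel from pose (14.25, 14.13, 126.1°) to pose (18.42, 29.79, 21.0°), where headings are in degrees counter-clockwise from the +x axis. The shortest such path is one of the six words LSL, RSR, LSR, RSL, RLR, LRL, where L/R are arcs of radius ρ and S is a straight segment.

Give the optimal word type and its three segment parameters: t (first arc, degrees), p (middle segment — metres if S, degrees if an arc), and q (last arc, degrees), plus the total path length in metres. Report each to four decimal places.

RSR: t = 50.6218°, p = 12.9364 m, q = 54.4782°, L = 16.7151 m

Let ψ = atan2(Δy, Δx) = atan2(15.66, 4.17) = 75.0891° be the start→goal bearing.
Normalize: d = |goal − start| / ρ = 16.205693/2.06 = 7.866841, α = (θ_start − ψ) mod 360° = 51.0109° = 0.890309 rad, β = (θ_goal − ψ) mod 360° = 305.9109° = 5.339153 rad.
Common terms: sin α = 0.777266, cos α = 0.629172, sin β = -0.809930, cos β = 0.586527, cos(α−β) = -0.260505, d² = 61.887195. Work in radians in the unit-radius frame; every candidate has L = ρ·(t + p + q).
LSL: p² = 2 + d² − 2cos(α−β) + 2d(sin α − sin β) = 89.380639; p = √p² = 9.454133; φ = atan2(cos β − cos α, d + sin α − sin β) = -0.004511 rad; t = (φ − α) mod 2π = 5.388366 rad, q = (β − φ) mod 2π = 5.343664 rad → L = 2.06·(5.388366 + 9.454133 + 5.343664) = 2.06·20.186163 = 41.583496 m
RSR: p² = 2 + d² − 2cos(α−β) + 2d(sin β − sin α) = 39.435769; p = √p² = 6.279791; φ = atan2(cos α − cos β, d − sin α + sin β) = 0.006791 rad; t = (α − φ) mod 2π = 0.883518 rad, q = (φ − β) mod 2π = 0.950823 rad → L = 2.06·(0.883518 + 6.279791 + 0.950823) = 2.06·8.114132 = 16.715111 m
LSR: p² = d² − 2 + 2cos(α−β) + 2d(sin α + sin β) = 58.852261; p = √p² = 7.671523; φ = atan2(−cos α − cos β, d + sin α + sin β) − atan2(−2, p) = 0.101077 rad; t = (φ − α) mod 2π = 5.493954 rad, q = (φ − β) mod 2π = 1.045109 rad → L = 2.06·(5.493954 + 7.671523 + 1.045109) = 2.06·14.210586 = 29.273806 m
RSL: p² = d² − 2 + 2cos(α−β) − 2d(sin α + sin β) = 59.880110; p = √p² = 7.738224; φ = atan2(cos α + cos β, d − sin α − sin β) − atan2(2, p) = -0.100225 rad; t = (α − φ) mod 2π = 0.990533 rad, q = (β − φ) mod 2π = 5.439378 rad → L = 2.06·(0.990533 + 7.738224 + 5.439378) = 2.06·14.168135 = 29.186358 m
RLR: c = (6 − d² + 2cos(α−β) + 2d(sin α − sin β))/8 = -3.929471, |c| > 1 → infeasible
LRL: c = (6 − d² + 2cos(α−β) − 2d(sin α − sin β))/8 = -10.172580, |c| > 1 → infeasible
Shortest: RSR with L = 16.715111 m ≈ 16.7151 m
Convert RSR to answer units (arcs ×180/π): t = 0.883518·180/π = 50.6218°, p = ρ·p = 2.06·6.279791 = 12.9364 m, q = 0.950823·180/π = 54.4782°, L = 16.7151 m.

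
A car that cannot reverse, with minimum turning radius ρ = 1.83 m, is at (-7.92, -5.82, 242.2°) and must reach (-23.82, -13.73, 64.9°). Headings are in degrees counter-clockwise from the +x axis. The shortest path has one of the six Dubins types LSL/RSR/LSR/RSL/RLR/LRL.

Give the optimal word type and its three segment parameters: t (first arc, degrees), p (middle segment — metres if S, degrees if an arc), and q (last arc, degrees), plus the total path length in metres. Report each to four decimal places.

Let ψ = atan2(Δy, Δx) = atan2(-7.91, -15.90) = -153.5504° be the start→goal bearing.
Normalize: d = |goal − start| / ρ = 17.758888/1.83 = 9.704310, α = (θ_start − ψ) mod 360° = 35.7504° = 0.623962 rad, β = (θ_goal − ψ) mod 360° = 218.4504° = 3.812678 rad.
Common terms: sin α = 0.584255, cos α = 0.811570, sin β = -0.621837, cos β = -0.783147, cos(α−β) = -0.998890, d² = 94.173639. Work in radians in the unit-radius frame; every candidate has L = ρ·(t + p + q).
LSL: p² = 2 + d² − 2cos(α−β) + 2d(sin α − sin β) = 121.579993; p = √p² = 11.026332; φ = atan2(cos β − cos α, d + sin α − sin β) = -0.145137 rad; t = (φ − α) mod 2π = 5.514086 rad, q = (β − φ) mod 2π = 3.957815 rad → L = 1.83·(5.514086 + 11.026332 + 3.957815) = 1.83·20.498234 = 37.511768 m
RSR: p² = 2 + d² − 2cos(α−β) + 2d(sin β − sin α) = 74.762844; p = √p² = 8.646551; φ = atan2(cos α − cos β, d − sin α + sin β) = 0.185496 rad; t = (α − φ) mod 2π = 0.438466 rad, q = (φ − β) mod 2π = 2.656003 rad → L = 1.83·(0.438466 + 8.646551 + 2.656003) = 1.83·11.741020 = 21.486066 m
LSR: p² = d² − 2 + 2cos(α−β) + 2d(sin α + sin β) = 89.446452; p = √p² = 9.457613; φ = atan2(−cos α − cos β, d + sin α + sin β) − atan2(−2, p) = 0.205459 rad; t = (φ − α) mod 2π = 5.864683 rad, q = (φ − β) mod 2π = 2.675966 rad → L = 1.83·(5.864683 + 9.457613 + 2.675966) = 1.83·17.998262 = 32.936820 m
RSL: p² = d² − 2 + 2cos(α−β) − 2d(sin α + sin β) = 90.905266; p = √p² = 9.534425; φ = atan2(cos α + cos β, d − sin α − sin β) − atan2(2, p) = -0.203851 rad; t = (α − φ) mod 2π = 0.827812 rad, q = (β − φ) mod 2π = 4.016529 rad → L = 1.83·(0.827812 + 9.534425 + 4.016529) = 1.83·14.378767 = 26.313143 m
RLR: c = (6 − d² + 2cos(α−β) + 2d(sin α − sin β))/8 = -8.345356, |c| > 1 → infeasible
LRL: c = (6 − d² + 2cos(α−β) − 2d(sin α − sin β))/8 = -14.197499, |c| > 1 → infeasible
Shortest: RSR with L = 21.486066 m ≈ 21.4861 m
Convert RSR to answer units (arcs ×180/π): t = 0.438466·180/π = 25.1222°, p = ρ·p = 1.83·8.646551 = 15.8232 m, q = 2.656003·180/π = 152.1778°, L = 21.4861 m.

RSR: t = 25.1222°, p = 15.8232 m, q = 152.1778°, L = 21.4861 m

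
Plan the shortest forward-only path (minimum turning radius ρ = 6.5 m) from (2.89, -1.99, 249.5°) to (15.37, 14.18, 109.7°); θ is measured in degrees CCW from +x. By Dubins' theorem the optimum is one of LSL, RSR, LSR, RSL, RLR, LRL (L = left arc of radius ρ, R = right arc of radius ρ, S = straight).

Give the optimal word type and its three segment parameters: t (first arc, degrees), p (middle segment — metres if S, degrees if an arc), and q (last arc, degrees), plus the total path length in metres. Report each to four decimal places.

Let ψ = atan2(Δy, Δx) = atan2(16.17, 12.48) = 52.3391° be the start→goal bearing.
Normalize: d = |goal − start| / ρ = 20.425947/6.5 = 3.142453, α = (θ_start − ψ) mod 360° = 197.1609° = 3.441108 rad, β = (θ_goal − ψ) mod 360° = 57.3609° = 1.001137 rad.
Common terms: sin α = -0.295057, cos α = -0.955480, sin β = 0.842085, cos β = 0.539345, cos(α−β) = -0.763796, d² = 9.875013. Work in radians in the unit-radius frame; every candidate has L = ρ·(t + p + q).
LSL: p² = 2 + d² − 2cos(α−β) + 2d(sin α − sin β) = 6.255775; p = √p² = 2.501155; φ = atan2(cos β − cos α, d + sin α − sin β) = 0.640572 rad; t = (φ − α) mod 2π = 3.482649 rad, q = (β − φ) mod 2π = 0.360566 rad → L = 6.5·(3.482649 + 2.501155 + 0.360566) = 6.5·6.344370 = 41.238403 m
RSR: p² = 2 + d² − 2cos(α−β) + 2d(sin β − sin α) = 20.549435; p = √p² = 4.533148; φ = atan2(cos α − cos β, d − sin α + sin β) = -0.336043 rad; t = (α − φ) mod 2π = 3.777151 rad, q = (φ − β) mod 2π = 4.946005 rad → L = 6.5·(3.777151 + 4.533148 + 4.946005) = 6.5·13.256304 = 86.165977 m
LSR: p² = d² − 2 + 2cos(α−β) + 2d(sin α + sin β) = 9.785442; p = √p² = 3.128169; φ = atan2(−cos α − cos β, d + sin α + sin β) − atan2(−2, p) = 0.681168 rad; t = (φ − α) mod 2π = 3.523246 rad, q = (φ − β) mod 2π = 5.963216 rad → L = 6.5·(3.523246 + 3.128169 + 5.963216) = 6.5·12.614630 = 81.995098 m
RSL: p² = d² − 2 + 2cos(α−β) − 2d(sin α + sin β) = 2.909400; p = √p² = 1.705696; φ = atan2(cos α + cos β, d − sin α − sin β) − atan2(2, p) = -1.023632 rad; t = (α − φ) mod 2π = 4.464740 rad, q = (β − φ) mod 2π = 2.024769 rad → L = 6.5·(4.464740 + 1.705696 + 2.024769) = 6.5·8.195205 = 53.268835 m
RLR: c = (6 − d² + 2cos(α−β) + 2d(sin α − sin β))/8 = -1.568679, |c| > 1 → infeasible
LRL: c = (6 − d² + 2cos(α−β) − 2d(sin α − sin β))/8 = 0.218028; p = 2π − arccos c = 4.932183 rad; φ = atan2(cos β − cos α, d + sin α − sin β) = 0.640572 rad; t = (φ − α + p/2) mod 2π = 5.948740 rad, q = (β − α − t + p) mod 2π = 2.826657 rad → L = 6.5·(5.948740 + 4.932183 + 2.826657) = 6.5·13.707580 = 89.099271 m
Shortest: LSL with L = 41.238403 m ≈ 41.2384 m
Convert LSL to answer units (arcs ×180/π): t = 3.482649·180/π = 199.5411°, p = ρ·p = 6.5·2.501155 = 16.2575 m, q = 0.360566·180/π = 20.6589°, L = 41.2384 m.

LSL: t = 199.5411°, p = 16.2575 m, q = 20.6589°, L = 41.2384 m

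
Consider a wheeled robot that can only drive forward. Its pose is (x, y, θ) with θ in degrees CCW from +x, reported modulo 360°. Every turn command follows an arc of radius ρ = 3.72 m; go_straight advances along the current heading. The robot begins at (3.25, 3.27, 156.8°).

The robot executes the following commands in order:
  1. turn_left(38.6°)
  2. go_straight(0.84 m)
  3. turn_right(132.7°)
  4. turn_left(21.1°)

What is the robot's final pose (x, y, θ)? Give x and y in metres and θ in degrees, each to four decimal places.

(-3.9141, 9.8112, 83.8000°)

set_pose: (x, y, θ) = (3.2500, 3.2700, 156.8000°), ρ = 3.72
turn_left(38.6°): centre at ρ to the left, rotate +38.6° → (0.7967, 3.4373, 195.4000°)
go_straight(0.84): x += 0.84·cos θ, y += 0.84·sin θ → (-0.0132, 3.2142, 195.4000°)
turn_right(132.7°): centre at ρ to the right, rotate −132.7° → (-4.3067, 8.5068, 62.7000°)
turn_left(21.1°): centre at ρ to the left, rotate +21.1° → (-3.9141, 9.8112, 83.8000°)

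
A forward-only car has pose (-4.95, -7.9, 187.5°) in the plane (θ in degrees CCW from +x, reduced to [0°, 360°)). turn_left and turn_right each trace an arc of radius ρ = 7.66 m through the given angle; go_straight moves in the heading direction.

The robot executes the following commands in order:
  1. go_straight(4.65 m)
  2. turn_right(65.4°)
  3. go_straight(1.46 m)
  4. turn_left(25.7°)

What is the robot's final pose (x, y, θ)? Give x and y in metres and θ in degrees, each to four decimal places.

(-20.2320, -1.3349, 147.8000°)

set_pose: (x, y, θ) = (-4.9500, -7.9000, 187.5000°), ρ = 7.66
go_straight(4.65): x += 4.65·cos θ, y += 4.65·sin θ → (-9.5602, -8.5069, 187.5000°)
turn_right(65.4°): centre at ρ to the right, rotate −65.4° → (-17.0490, -4.9830, 122.1000°)
go_straight(1.46): x += 1.46·cos θ, y += 1.46·sin θ → (-17.8248, -3.7462, 122.1000°)
turn_left(25.7°): centre at ρ to the left, rotate +25.7° → (-20.2320, -1.3349, 147.8000°)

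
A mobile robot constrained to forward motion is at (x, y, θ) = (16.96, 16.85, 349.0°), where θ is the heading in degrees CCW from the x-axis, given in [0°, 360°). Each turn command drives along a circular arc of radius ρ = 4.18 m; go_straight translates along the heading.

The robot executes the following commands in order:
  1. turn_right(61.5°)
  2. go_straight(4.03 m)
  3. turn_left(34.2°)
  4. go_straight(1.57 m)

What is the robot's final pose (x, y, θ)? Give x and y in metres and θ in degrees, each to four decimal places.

(23.9888, 7.1638, 321.7000°)

set_pose: (x, y, θ) = (16.9600, 16.8500, 349.0000°), ρ = 4.18
turn_right(61.5°): centre at ρ to the right, rotate −61.5° → (20.1490, 14.0037, 287.5000°)
go_straight(4.03): x += 4.03·cos θ, y += 4.03·sin θ → (21.3608, 10.1603, 287.5000°)
turn_left(34.2°): centre at ρ to the left, rotate +34.2° → (22.7567, 8.1369, 321.7000°)
go_straight(1.57): x += 1.57·cos θ, y += 1.57·sin θ → (23.9888, 7.1638, 321.7000°)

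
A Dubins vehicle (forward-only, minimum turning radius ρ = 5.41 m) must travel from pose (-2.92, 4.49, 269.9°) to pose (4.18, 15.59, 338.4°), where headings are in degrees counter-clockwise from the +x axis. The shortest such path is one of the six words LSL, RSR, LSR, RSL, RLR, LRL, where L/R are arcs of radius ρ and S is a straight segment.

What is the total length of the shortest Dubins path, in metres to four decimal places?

Let ψ = atan2(Δy, Δx) = atan2(11.10, 7.10) = 57.3954° be the start→goal bearing.
Normalize: d = |goal − start| / ρ = 13.176494/5.41 = 2.435581, α = (θ_start − ψ) mod 360° = 212.5046° = 3.708905 rad, β = (θ_goal − ψ) mod 360° = 281.0046° = 4.904455 rad.
Common terms: sin α = -0.537367, cos α = -0.843348, sin β = -0.981612, cos β = 0.190888, cos(α−β) = 0.366501, d² = 5.932056. Work in radians in the unit-radius frame; every candidate has L = ρ·(t + p + q).
LSL: p² = 2 + d² − 2cos(α−β) + 2d(sin α − sin β) = 9.363041; p = √p² = 3.059909; φ = atan2(cos β − cos α, d + sin α − sin β) = 0.344786 rad; t = (φ − α) mod 2π = 2.919067 rad, q = (β − φ) mod 2π = 4.559669 rad → L = 5.41·(2.919067 + 3.059909 + 4.559669) = 5.41·10.538645 = 57.014067 m
RSR: p² = 2 + d² − 2cos(α−β) + 2d(sin β − sin α) = 5.035065; p = √p² = 2.243895; φ = atan2(cos α − cos β, d − sin α + sin β) = -0.479022 rad; t = (α − φ) mod 2π = 4.187926 rad, q = (φ − β) mod 2π = 0.899708 rad → L = 5.41·(4.187926 + 2.243895 + 0.899708) = 5.41·7.331530 = 39.663577 m
LSR: p² = d² − 2 + 2cos(α−β) + 2d(sin α + sin β) = -2.734136 < 0 → infeasible
RSL: p² = d² − 2 + 2cos(α−β) − 2d(sin α + sin β) = 12.064252; p = √p² = 3.473363; φ = atan2(cos α + cos β, d − sin α − sin β) − atan2(2, p) = -0.685960 rad; t = (α − φ) mod 2π = 4.394865 rad, q = (β − φ) mod 2π = 5.590415 rad → L = 5.41·(4.394865 + 3.473363 + 5.590415) = 5.41·13.458643 = 72.811258 m
RLR: c = (6 − d² + 2cos(α−β) + 2d(sin α − sin β))/8 = 0.370617; p = 2π − arccos c = 5.092062 rad; φ = atan2(cos α − cos β, d − sin α + sin β) = -0.479022 rad; t = (α − φ + p/2) mod 2π = 0.450772 rad, q = (α − β − t + p) mod 2π = 3.445739 rad → L = 5.41·(0.450772 + 5.092062 + 3.445739) = 5.41·8.988574 = 48.628183 m
LRL: c = (6 − d² + 2cos(α−β) − 2d(sin α − sin β))/8 = -0.170380; p = 2π − arccos c = 4.541174 rad; φ = atan2(cos β − cos α, d + sin α − sin β) = 0.344786 rad; t = (φ − α + p/2) mod 2π = 5.189654 rad, q = (β − α − t + p) mod 2π = 0.547070 rad → L = 5.41·(5.189654 + 4.541174 + 0.547070) = 5.41·10.277898 = 55.603426 m
Shortest: RSR with L = 39.663577 m ≈ 39.6636 m

39.6636 m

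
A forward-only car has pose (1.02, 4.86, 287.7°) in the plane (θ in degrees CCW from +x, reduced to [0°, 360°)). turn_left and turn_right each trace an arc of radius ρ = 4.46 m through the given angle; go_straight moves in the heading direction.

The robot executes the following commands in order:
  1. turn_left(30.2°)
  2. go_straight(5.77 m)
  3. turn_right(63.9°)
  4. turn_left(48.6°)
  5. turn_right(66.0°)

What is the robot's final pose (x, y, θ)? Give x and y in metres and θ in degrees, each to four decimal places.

set_pose: (x, y, θ) = (1.0200, 4.8600, 287.7000°), ρ = 4.46
turn_left(30.2°): centre at ρ to the left, rotate +30.2° → (2.2788, 2.9068, 317.9000°)
go_straight(5.77): x += 5.77·cos θ, y += 5.77·sin θ → (6.5600, -0.9616, 317.9000°)
turn_right(63.9°): centre at ρ to the right, rotate −63.9° → (7.8571, -5.5001, 254.0000°)
turn_left(48.6°): centre at ρ to the left, rotate +48.6° → (8.3870, -9.1324, 302.6000°)
turn_right(66.0°): centre at ρ to the right, rotate −66.0° → (8.3531, -13.9905, 236.6000°)

(8.3531, -13.9905, 236.6000°)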